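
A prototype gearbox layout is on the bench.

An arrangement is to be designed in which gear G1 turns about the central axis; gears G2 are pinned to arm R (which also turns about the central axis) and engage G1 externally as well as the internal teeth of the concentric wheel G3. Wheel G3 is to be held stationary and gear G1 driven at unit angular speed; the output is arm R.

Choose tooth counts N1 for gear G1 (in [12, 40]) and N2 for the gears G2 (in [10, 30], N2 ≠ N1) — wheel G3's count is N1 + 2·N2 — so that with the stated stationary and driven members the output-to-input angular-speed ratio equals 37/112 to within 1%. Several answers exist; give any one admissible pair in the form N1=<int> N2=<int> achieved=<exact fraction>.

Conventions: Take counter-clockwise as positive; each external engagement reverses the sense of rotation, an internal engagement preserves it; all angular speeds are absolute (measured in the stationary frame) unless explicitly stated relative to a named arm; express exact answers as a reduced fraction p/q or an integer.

N1=37 N2=19 achieved=37/112

topology: planetary set — design target 37/112, arm = carrier (Willis)
Willis with ω_ring = 0: ω_arm/ω_sun = N1/(N1+N3); set equal to 37/112  ⇒  N3/N1 = 1/(37/112) − 1 = 75/37
N3 = N1 + 2·N2  ⇒  N2/N1 = (N3/N1 − 1)/2 = (75/37 − 1)/2 = 19/37
smallest multiple with N1 ≥ 12 and N2 ≥ 10: k = 1  ⇒  N1 = 1·37 = 37, N2 = 1·19 = 19 (N1 ≤ 40, N2 ≤ 30, N2 ≠ N1 ✓), N3 = 37 + 2·19 = 75
check: N1/(N1+N3) with N1 = 37, N3 = 75 gives 37/112; |achieved − target| = 0 ≤ 37/11200 ✓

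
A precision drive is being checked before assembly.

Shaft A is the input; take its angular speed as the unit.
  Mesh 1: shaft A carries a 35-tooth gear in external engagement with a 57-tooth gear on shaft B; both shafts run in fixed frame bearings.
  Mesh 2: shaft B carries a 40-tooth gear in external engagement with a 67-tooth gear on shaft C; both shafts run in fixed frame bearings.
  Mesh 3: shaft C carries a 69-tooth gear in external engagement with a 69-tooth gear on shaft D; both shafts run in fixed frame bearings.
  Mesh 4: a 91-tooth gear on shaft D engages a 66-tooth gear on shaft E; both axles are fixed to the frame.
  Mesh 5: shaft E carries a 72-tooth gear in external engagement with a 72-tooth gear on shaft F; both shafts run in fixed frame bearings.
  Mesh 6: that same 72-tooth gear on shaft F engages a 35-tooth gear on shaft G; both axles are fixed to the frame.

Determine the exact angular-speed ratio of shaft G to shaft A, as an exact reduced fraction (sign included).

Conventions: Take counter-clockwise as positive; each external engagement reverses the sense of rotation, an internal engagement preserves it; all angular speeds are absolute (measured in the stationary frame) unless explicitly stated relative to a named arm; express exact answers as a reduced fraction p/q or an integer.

14560/14003

class = fixed-axis compound train [6 meshes; 6 ratios multiply, 6 sense flips]
mesh 1 [35T→57T]: running ratio 35/57, sense −
mesh 2 [40T→67T]: running ratio 1400/3819, sense +
mesh 3 [69T→69T]: running ratio 1400/3819, sense −
mesh 4 [91T→66T]: running ratio 63700/126027, sense +
mesh 5 [72T→72T]: running ratio 63700/126027, sense −
mesh 6 [72T→35T]: running ratio 14560/14003, sense +
ω_out/ω_in = 14560/14003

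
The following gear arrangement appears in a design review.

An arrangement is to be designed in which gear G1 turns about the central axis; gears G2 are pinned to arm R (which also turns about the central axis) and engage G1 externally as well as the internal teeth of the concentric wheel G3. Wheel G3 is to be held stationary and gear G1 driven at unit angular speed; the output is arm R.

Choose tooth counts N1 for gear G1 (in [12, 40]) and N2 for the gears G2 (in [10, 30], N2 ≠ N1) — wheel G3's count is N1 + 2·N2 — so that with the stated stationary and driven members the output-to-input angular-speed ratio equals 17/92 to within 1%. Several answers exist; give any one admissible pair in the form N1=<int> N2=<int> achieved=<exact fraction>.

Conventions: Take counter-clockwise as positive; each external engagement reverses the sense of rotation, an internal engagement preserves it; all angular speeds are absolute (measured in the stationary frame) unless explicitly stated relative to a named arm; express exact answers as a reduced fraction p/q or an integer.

class = planetary set [ratio 17/92 wanted; Willis about the carrier]
Willis with ω_ring = 0: ω_arm/ω_sun = N1/(N1+N3); set equal to 17/92  ⇒  N3/N1 = 1/(17/92) − 1 = 75/17
N3 = N1 + 2·N2  ⇒  N2/N1 = (N3/N1 − 1)/2 = (75/17 − 1)/2 = 29/17
smallest multiple with N1 ≥ 12 and N2 ≥ 10: k = 1  ⇒  N1 = 1·17 = 17, N2 = 1·29 = 29 (N1 ≤ 40, N2 ≤ 30, N2 ≠ N1 ✓), N3 = 17 + 2·29 = 75
check: N1/(N1+N3) with N1 = 17, N3 = 75 gives 17/92; |achieved − target| = 0 ≤ 17/9200 ✓

N1=17 N2=29 achieved=17/92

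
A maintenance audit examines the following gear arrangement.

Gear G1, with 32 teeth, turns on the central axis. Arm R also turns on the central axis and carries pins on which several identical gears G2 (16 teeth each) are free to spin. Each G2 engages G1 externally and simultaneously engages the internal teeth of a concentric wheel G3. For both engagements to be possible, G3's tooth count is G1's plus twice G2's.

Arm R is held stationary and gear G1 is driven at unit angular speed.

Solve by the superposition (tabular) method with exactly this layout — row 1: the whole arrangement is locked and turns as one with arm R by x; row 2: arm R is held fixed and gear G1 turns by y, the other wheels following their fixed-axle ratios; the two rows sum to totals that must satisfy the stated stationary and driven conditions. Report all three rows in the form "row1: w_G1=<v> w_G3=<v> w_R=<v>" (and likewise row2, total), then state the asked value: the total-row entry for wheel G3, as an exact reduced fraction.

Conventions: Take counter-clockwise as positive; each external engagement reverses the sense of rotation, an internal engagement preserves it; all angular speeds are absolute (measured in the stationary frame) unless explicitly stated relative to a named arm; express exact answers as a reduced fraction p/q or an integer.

class = planetary set [G3 = 32+2·16 = 64; Willis about the carrier]
superposition row 1 [locked train]: every member turns x
superposition row 2 [arm held]: sun y, ring −(32/64)·y, arm 0
boundary: total ω_arm = x = 0 and total ω_sun = x + y = 1  ⇒  y = 1, x = 0
row 2 ring = −(32/64)·1 = -1/2
totals (row 1 + row 2): sun 0 + 1 = 1, ring 0 + (-1/2) = -1/2, arm 0 + 0 = 0
asked cell (total, ring) = -1/2

row1: w_G1=0 w_G3=0 w_R=0
row2: w_G1=1 w_G3=-1/2 w_R=0
total: w_G1=1 w_G3=-1/2 w_R=0
asked value: -1/2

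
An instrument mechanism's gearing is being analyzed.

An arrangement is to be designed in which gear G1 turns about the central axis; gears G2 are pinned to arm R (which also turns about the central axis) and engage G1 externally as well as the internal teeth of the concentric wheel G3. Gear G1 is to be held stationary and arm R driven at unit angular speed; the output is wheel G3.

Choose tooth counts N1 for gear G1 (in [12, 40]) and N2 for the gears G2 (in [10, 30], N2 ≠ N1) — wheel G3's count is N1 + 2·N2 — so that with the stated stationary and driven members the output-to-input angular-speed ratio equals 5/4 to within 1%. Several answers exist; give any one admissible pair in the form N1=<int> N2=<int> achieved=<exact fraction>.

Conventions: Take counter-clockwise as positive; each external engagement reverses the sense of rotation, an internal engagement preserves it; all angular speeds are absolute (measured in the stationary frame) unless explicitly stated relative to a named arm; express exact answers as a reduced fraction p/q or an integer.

N1=12 N2=18 achieved=5/4

planetary set to be sized for 5/4 (Willis relation)
Willis with ω_sun = 0: ω_ring/ω_arm = (N1+N3)/N3; set equal to 5/4  ⇒  N3/N1 = 1/(5/4 − 1) = 4
N3 = N1 + 2·N2  ⇒  N2/N1 = (N3/N1 − 1)/2 = (4 − 1)/2 = 3/2
smallest multiple with N1 ≥ 12 and N2 ≥ 10: k = 6  ⇒  N1 = 6·2 = 12, N2 = 6·3 = 18 (N1 ≤ 40, N2 ≤ 30, N2 ≠ N1 ✓), N3 = 12 + 2·18 = 48
check: (N1+N3)/N3 with N1 = 12, N3 = 48 gives 5/4; |achieved − target| = 0 ≤ 1/80 ✓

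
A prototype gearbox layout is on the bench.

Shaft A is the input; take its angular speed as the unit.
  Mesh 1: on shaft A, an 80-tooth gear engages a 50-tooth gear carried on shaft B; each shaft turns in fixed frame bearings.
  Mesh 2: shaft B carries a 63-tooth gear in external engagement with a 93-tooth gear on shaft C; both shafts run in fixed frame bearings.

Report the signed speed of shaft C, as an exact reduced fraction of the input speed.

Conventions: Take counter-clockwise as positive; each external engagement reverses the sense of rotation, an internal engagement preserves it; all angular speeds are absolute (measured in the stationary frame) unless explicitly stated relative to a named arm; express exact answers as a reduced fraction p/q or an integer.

168/155

2-mesh fixed-axis compound train (all bearings frame-fixed)
mesh 1 [80T→50T]: |ω|/ω_in = 1×80/50 = 8/5, sense flips to −
mesh 2 [63T→93T]: |ω|/ω_in = (8/5)×63/93 = 168/155, sense flips to +
signed output speed (× input speed) = 168/155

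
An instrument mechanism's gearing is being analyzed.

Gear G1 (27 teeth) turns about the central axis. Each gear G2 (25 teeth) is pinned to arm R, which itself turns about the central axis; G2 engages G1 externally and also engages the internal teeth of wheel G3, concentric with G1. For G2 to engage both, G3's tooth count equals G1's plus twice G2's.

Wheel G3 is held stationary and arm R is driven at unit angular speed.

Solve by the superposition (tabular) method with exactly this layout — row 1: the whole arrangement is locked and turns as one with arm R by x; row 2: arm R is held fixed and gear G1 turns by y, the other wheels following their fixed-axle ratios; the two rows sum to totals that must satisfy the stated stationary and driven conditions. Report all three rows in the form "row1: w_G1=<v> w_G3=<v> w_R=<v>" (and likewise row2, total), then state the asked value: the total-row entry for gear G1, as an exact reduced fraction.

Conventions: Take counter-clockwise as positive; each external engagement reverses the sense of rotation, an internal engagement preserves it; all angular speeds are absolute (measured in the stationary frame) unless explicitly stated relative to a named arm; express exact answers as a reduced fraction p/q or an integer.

recognized (axles ride arm R): planetary set, 27/25/77 teeth
row 1: whole set turns with the arm by x
row 2 (arm held, sun turns y): ω_ring = −(27/77)·y, ω_arm = 0
boundary: total ω_ring = x − (27/77)·y = 0 and total ω_arm = x = 1  ⇒  y = 77/27, x = 1
row 2 ring = −(27/77)·77/27 = -1
totals (row 1 + row 2): sun 1 + 77/27 = 104/27, ring 1 + (-1) = 0, arm 1 + 0 = 1
asked cell (total, sun) = 104/27

row1: w_G1=1 w_G3=1 w_R=1
row2: w_G1=77/27 w_G3=-1 w_R=0
total: w_G1=104/27 w_G3=0 w_R=1
asked value: 104/27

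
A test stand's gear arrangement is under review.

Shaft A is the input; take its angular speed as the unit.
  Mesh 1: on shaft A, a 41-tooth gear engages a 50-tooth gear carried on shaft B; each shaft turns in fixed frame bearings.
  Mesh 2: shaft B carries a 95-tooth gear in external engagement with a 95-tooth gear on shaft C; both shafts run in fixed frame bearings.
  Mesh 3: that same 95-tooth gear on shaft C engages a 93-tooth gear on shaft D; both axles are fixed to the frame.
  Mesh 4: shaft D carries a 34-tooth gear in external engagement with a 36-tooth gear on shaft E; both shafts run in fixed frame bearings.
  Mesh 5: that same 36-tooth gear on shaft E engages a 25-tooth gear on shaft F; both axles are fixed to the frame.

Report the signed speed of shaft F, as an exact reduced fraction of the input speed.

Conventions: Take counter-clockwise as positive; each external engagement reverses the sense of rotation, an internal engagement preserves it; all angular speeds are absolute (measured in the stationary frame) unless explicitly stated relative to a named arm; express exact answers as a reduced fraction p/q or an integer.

-13243/11625

5-mesh fixed-axis compound train (all bearings frame-fixed)
mesh 1 [41T→50T]: |ω|/ω_in = 1×41/50 = 41/50, sense flips to −
mesh 2 [95T→95T]: |ω|/ω_in = (41/50)×95/95 = 41/50, sense flips to +
mesh 3 [95T→93T]: |ω|/ω_in = (41/50)×95/93 = 779/930, sense flips to −
mesh 4 [34T→36T]: |ω|/ω_in = (779/930)×34/36 = 13243/16740, sense flips to +
mesh 5 [36T→25T]: |ω|/ω_in = (13243/16740)×36/25 = 13243/11625, sense flips to −
signed output speed (× input speed) = -13243/11625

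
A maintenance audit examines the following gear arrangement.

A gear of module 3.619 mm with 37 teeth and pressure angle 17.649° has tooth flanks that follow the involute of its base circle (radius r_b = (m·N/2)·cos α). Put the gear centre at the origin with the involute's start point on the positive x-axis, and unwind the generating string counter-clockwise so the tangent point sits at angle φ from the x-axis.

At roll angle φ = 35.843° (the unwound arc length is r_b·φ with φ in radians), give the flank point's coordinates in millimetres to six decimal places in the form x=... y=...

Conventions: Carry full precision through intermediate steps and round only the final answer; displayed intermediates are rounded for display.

single-mesh involute tooth geometry (37T wheel at module 3.619)
pitch radius r_p = m·N/2 = 3.619·37/2 = 66.951500
base radius r_b = r_p·cos α = 66.951500·cos 17.649° = 63.800209
roll angle φ = 35.843° = 0.62557836 rad
x = r_b·(cos φ + φ·sin φ) = 75.089154
y = r_b·(sin φ − φ·cos φ) = 5.005573

x=75.089154 y=5.005573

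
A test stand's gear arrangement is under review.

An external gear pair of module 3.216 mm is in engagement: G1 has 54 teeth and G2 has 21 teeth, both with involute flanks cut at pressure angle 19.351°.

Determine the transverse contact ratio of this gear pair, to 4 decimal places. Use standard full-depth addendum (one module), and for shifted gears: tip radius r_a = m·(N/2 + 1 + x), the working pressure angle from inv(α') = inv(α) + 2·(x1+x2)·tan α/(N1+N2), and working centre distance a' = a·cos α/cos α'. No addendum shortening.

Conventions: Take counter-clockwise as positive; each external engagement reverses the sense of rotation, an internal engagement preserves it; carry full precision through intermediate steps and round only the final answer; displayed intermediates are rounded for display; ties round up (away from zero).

topology: single-mesh involute geometry — m = 3.216, 54T/21T pair
base radii: r_b1 = 81.926546, r_b2 = 31.860323
tip radii: r_a1 = 90.048000, r_a2 = 36.984000
no profile shift: α' = α, a' = a
action lengths: √(r_a1²−r_b1²) = 37.372227, √(r_a2²−r_b2²) = 18.781268
base pitch p_b = π·m·cos α = 9.532586
CR = (37.372227 + 18.781268 − 120.600000·sin 19.35100°)/9.532586 = 1.698611
contact ratio ≈ 1.6986

1.6986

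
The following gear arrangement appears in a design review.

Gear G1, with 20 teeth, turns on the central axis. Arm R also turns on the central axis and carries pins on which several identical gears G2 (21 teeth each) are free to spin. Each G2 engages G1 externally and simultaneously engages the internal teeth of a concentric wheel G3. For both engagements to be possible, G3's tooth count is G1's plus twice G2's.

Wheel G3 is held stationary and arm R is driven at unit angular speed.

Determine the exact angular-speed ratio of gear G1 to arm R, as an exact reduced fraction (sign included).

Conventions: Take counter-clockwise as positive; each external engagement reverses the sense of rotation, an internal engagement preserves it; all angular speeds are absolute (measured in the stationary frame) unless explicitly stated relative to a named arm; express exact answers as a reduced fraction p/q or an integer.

recognized (axles ride arm R): planetary set, 20/21/62 teeth
ring teeth: 20 + 2·21 = 62
20(ω_sun−ω_arm) = −62(ω_ring−ω_arm),  ω_ring = 0, ω_arm = 1
ω_sun = 1 − (62/20)(0−1) = 41/10
ω_out/ω_in = 41/10

41/10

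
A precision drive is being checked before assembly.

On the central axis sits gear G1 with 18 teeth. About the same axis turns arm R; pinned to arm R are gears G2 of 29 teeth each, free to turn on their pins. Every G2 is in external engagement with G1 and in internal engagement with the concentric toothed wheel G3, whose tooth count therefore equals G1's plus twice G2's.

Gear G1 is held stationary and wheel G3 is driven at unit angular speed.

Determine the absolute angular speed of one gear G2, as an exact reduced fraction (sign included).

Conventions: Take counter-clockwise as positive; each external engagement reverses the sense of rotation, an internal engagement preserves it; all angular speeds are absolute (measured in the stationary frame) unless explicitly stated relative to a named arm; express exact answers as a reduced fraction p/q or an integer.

38/29

class = planetary set [G3 = 18+2·29 = 76; Willis about the carrier]
ring teeth: 18 + 2·29 = 76
18(ω_sun−ω_arm) = −76(ω_ring−ω_arm),  ω_sun = 0, ω_ring = 1
18(0−ω_arm) = −76(1−ω_arm)  ⇒  94·ω_arm = 76  ⇒  ω_arm = 38/47
sun–planet mesh: 18·(0−38/47) = −29·(ω_p−ω_arm)  ⇒  ω_p−ω_arm = 684/1363
ω_p = 38/47 + 684/1363 = 38/29
exact speed ratio = 38/29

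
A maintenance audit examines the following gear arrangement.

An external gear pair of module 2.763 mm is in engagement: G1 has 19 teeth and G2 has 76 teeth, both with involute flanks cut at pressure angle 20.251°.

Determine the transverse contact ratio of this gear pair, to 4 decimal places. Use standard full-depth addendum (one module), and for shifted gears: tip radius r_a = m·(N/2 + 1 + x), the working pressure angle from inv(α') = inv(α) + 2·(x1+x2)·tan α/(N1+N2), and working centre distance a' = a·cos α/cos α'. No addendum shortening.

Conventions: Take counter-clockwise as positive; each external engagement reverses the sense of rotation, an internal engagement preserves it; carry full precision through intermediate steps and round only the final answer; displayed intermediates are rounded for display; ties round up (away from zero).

class = single-mesh tooth geometry [involute pair 19T × 76T, m = 2.763]
base radii: r_b1 = 24.625957, r_b2 = 98.503827
tip radii: r_a1 = 29.011500, r_a2 = 107.757000
no profile shift: α' = α, a' = a
action lengths: √(r_a1²−r_b1²) = 15.337190, √(r_a2²−r_b2²) = 43.687151
base pitch p_b = π·m·cos α = 8.143655
CR = (15.337190 + 43.687151 − 131.242500·sin 20.25100°)/8.143655 = 1.669634
contact ratio ≈ 1.6696

1.6696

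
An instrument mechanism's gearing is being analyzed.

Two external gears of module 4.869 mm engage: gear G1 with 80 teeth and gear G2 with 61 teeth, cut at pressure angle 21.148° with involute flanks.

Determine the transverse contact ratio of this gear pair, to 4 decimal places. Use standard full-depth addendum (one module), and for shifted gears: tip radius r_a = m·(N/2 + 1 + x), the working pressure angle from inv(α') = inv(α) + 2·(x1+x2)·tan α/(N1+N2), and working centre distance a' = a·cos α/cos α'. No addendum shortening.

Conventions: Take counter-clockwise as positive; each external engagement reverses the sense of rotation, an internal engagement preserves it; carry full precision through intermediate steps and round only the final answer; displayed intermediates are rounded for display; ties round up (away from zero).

1.7418

topology: single-mesh involute geometry — m = 4.869, 80T/61T pair
base radii: r_b1 = 181.643229, r_b2 = 138.502962
tip radii: r_a1 = 199.629000, r_a2 = 153.373500
no profile shift: α' = α, a' = a
action lengths: √(r_a1²−r_b1²) = 82.809873, √(r_a2²−r_b2²) = 65.881409
base pitch p_b = π·m·cos α = 14.266226
CR = (82.809873 + 65.881409 − 343.264500·sin 21.14800°)/14.266226 = 1.741800
contact ratio ≈ 1.7418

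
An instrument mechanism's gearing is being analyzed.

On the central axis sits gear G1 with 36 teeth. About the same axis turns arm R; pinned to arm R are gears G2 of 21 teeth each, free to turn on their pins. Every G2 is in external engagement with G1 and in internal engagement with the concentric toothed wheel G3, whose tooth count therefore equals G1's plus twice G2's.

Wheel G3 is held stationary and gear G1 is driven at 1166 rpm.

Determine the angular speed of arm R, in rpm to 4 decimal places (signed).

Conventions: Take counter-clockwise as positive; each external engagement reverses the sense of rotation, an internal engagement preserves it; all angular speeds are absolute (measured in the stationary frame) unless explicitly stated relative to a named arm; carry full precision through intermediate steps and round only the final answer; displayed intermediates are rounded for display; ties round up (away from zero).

topology: planetary set — G1 36T / G2 21T / G3 78T, arm = carrier (Willis)
normalise by the input: solve with ω_sun = 1, then scale by 1166 rpm
ring teeth: 36 + 2·21 = 78
36(ω_sun−ω_arm) = −78(ω_ring−ω_arm),  ω_ring = 0, ω_sun = 1
36(1−ω_arm) = −78(0−ω_arm)  ⇒  114·ω_arm = 36  ⇒  ω_arm = 6/19
scale: ω_arm = 6/19 × 1166 rpm = +368.2105 rpm

+368.2105 rpm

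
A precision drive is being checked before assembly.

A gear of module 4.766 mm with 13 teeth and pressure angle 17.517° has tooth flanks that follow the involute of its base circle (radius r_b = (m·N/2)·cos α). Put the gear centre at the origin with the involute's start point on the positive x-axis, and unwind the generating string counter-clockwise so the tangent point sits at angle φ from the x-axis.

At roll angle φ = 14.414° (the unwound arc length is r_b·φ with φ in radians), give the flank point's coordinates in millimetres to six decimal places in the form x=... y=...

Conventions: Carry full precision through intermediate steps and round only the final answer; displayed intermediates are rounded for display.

x=30.462539 y=0.155797

class = single-mesh tooth geometry [base-circle involute, m = 4.766, 13T]
pitch radius r_p = m·N/2 = 4.766·13/2 = 30.979000
base radius r_b = r_p·cos α = 30.979000·cos 17.517° = 29.542432
roll angle φ = 14.414° = 0.25157176 rad
x = r_b·(cos φ + φ·sin φ) = 30.462539
y = r_b·(sin φ − φ·cos φ) = 0.155797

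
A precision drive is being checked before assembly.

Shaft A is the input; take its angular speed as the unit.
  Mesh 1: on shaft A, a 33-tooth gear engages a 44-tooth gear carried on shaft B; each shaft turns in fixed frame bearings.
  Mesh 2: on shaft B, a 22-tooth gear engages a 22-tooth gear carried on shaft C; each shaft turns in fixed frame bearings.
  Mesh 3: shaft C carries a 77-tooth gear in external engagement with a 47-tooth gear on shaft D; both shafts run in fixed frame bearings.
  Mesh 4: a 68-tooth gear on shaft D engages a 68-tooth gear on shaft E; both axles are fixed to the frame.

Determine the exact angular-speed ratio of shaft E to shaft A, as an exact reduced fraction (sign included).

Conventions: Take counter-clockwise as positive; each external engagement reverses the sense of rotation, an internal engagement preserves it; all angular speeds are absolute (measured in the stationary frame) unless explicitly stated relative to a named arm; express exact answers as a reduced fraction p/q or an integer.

231/188

class = fixed-axis compound train [4 meshes; 4 ratios multiply, 4 sense flips]
mesh 1 [33T→44T]: running ratio 3/4, sense −
mesh 2 [22T→22T]: running ratio 3/4, sense +
mesh 3 [77T→47T]: running ratio 231/188, sense −
mesh 4 [68T→68T]: running ratio 231/188, sense +
ω_out/ω_in = 231/188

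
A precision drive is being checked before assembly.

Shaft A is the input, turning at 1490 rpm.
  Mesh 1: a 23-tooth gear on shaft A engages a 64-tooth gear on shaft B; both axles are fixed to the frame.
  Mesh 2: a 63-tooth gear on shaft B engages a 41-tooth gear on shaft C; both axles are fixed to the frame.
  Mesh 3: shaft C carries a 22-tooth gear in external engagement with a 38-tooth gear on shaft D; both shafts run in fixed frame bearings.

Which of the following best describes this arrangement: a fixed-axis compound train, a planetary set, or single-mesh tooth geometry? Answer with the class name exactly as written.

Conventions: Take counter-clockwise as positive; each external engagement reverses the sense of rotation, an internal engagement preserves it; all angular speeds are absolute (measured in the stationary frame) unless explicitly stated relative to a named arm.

fixed-axis compound train

topology: fixed-axis compound train — 3 meshes, A→D
classification: fixed-axis compound train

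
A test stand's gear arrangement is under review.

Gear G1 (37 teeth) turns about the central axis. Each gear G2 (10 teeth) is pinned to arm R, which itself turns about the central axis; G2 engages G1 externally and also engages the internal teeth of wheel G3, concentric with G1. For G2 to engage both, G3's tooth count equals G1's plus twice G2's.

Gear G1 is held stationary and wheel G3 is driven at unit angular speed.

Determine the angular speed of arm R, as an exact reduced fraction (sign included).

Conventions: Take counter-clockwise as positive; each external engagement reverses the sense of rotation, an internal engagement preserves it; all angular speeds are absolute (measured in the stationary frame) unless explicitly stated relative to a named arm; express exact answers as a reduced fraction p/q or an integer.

57/94

class = planetary set [G3 = 37+2·10 = 57; Willis about the carrier]
ring teeth: 37 + 2·10 = 57
37(ω_sun−ω_arm) = −57(ω_ring−ω_arm),  ω_sun = 0, ω_ring = 1
37(0−ω_arm) = −57(1−ω_arm)  ⇒  94·ω_arm = 57  ⇒  ω_arm = 57/94
exact speed ratio = 57/94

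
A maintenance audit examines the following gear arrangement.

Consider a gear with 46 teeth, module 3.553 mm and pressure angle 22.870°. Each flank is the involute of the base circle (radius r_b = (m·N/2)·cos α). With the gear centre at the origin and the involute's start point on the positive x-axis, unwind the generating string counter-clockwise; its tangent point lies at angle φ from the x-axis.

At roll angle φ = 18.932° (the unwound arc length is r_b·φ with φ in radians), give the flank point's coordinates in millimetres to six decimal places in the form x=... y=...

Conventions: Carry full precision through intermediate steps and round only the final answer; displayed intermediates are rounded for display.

topology: single-mesh involute geometry — m = 3.553, N = 46
pitch radius r_p = m·N/2 = 3.553·46/2 = 81.719000
base radius r_b = r_p·cos α = 81.719000·cos 22.870° = 75.294990
roll angle φ = 18.932° = 0.33042573 rad
x = r_b·(cos φ + φ·sin φ) = 79.293871
y = r_b·(sin φ − φ·cos φ) = 0.895607

x=79.293871 y=0.895607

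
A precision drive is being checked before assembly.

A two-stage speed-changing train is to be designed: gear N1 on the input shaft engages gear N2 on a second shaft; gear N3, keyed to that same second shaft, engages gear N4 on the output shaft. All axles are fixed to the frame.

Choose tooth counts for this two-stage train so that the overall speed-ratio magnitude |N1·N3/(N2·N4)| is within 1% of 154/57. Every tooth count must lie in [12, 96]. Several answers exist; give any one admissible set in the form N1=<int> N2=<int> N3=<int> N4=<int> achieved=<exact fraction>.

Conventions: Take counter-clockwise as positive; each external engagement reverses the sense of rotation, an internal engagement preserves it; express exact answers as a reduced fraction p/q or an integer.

topology: fixed-axis compound train — 2 stages, target 154/57
target = 154/57 in lowest terms: an exact hit needs N1·N3 = k·154 and N2·N4 = k·57 for one integer k, every count in [12, 96]; additionally prefer no 1:1 stage (N1 ≠ N2, N3 ≠ N4)
k = 1…3: no 1:1-free in-range split of k·154 and k·57 into factor pairs; take k = 4
k = 4: N1·N3 = 616 = 14·44, N2·N4 = 228 = 12·19
achieved = 14·44/(12·19) = 154/57; |achieved − target| = 0 ≤ 77/2850 ✓

N1=14 N2=12 N3=44 N4=19 achieved=154/57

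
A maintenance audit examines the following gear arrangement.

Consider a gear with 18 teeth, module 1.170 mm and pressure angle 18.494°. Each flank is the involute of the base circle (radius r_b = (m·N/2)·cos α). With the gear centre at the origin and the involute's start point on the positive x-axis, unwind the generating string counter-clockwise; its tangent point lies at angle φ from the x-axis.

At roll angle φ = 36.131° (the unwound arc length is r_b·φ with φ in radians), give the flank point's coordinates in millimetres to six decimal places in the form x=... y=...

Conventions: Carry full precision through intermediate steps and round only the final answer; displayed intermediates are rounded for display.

single-mesh involute tooth geometry (18T wheel at module 1.170)
pitch radius r_p = m·N/2 = 1.170·18/2 = 10.530000
base radius r_b = r_p·cos α = 10.530000·cos 18.494° = 9.986198
roll angle φ = 36.131° = 0.63060491 rad
x = r_b·(cos φ + φ·sin φ) = 11.778688
y = r_b·(sin φ − φ·cos φ) = 0.802013

x=11.778688 y=0.802013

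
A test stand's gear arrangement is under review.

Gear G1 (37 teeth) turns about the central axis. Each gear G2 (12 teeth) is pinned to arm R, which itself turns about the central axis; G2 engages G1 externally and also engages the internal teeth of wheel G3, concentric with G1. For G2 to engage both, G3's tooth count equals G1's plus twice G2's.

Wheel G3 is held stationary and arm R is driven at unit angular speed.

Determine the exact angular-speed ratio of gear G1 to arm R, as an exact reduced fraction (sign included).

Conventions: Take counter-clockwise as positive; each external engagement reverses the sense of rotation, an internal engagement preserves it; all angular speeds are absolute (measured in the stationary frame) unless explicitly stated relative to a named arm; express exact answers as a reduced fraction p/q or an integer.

98/37

planetary set (37T centre, 12T on arm, 61T internal) — Willis relation
ring teeth: 37 + 2·12 = 61
37(ω_sun−ω_arm) = −61(ω_ring−ω_arm),  ω_ring = 0, ω_arm = 1
ω_sun = 1 − (61/37)(0−1) = 98/37
ω_out/ω_in = 98/37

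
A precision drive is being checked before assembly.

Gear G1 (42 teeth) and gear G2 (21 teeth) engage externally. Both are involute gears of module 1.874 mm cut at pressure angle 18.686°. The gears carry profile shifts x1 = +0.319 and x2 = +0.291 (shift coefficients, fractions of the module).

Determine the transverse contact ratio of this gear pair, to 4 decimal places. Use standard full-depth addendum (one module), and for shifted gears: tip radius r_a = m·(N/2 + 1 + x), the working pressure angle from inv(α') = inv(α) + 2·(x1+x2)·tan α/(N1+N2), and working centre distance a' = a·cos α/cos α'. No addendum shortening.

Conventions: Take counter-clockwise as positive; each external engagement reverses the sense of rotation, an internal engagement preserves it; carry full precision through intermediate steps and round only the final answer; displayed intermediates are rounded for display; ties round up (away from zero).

single-mesh involute tooth geometry (42T engaging 21T at module 1.874)
base radii: r_b1 = 37.279595, r_b2 = 18.639798
tip radii: r_a1 = 41.825806, r_a2 = 22.096334
inv(α') = inv(18.686°) + 2·(+0.319+0.291)·tan α/(42+21) = 0.01862623  ⇒  α' = 21.48579°
a' = a·cos α / cos α' = 59.0310·cos 18.686°/cos 21.48579° = 60.095524
action lengths: √(r_a1²−r_b1²) = 18.963909, √(r_a2²−r_b2²) = 11.866167
base pitch p_b = π·m·cos α = 5.577014
CR = (18.963909 + 11.866167 − 60.095524·sin 21.48579°)/5.577014 = 1.581287
contact ratio ≈ 1.5813

1.5813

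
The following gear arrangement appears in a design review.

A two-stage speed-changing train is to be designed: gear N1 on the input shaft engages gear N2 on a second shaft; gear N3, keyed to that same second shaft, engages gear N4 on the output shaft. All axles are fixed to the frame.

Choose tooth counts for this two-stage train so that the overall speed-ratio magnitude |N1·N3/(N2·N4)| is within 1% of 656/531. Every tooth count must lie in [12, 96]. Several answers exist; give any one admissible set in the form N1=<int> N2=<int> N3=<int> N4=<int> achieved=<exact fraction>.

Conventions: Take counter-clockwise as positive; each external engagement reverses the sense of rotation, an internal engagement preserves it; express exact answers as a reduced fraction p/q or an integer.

design class (target 656/531): fixed-axis compound train
target = 656/531 in lowest terms: an exact hit needs N1·N3 = k·656 and N2·N4 = k·531 for one integer k, every count in [12, 96]; additionally prefer no 1:1 stage (N1 ≠ N2, N3 ≠ N4)
k = 1: no 1:1-free in-range split of k·656 and k·531 into factor pairs; take k = 2
k = 2: N1·N3 = 1312 = 16·82, N2·N4 = 1062 = 18·59
achieved = 16·82/(18·59) = 656/531; |achieved − target| = 0 ≤ 164/13275 ✓

N1=16 N2=18 N3=82 N4=59 achieved=656/531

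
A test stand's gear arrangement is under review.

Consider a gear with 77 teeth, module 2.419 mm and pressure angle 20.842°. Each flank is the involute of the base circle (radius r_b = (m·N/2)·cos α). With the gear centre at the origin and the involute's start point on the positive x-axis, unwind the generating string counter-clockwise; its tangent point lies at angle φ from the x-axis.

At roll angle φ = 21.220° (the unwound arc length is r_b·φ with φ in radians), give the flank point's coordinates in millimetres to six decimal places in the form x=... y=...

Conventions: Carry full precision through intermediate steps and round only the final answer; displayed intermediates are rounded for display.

topology: single-mesh involute geometry — m = 2.419, N = 77
pitch radius r_p = m·N/2 = 2.419·77/2 = 93.131500
base radius r_b = r_p·cos α = 93.131500·cos 20.842° = 87.037451
roll angle φ = 21.220° = 0.37035887 rad
x = r_b·(cos φ + φ·sin φ) = 92.803587
y = r_b·(sin φ − φ·cos φ) = 1.453732

x=92.803587 y=1.453732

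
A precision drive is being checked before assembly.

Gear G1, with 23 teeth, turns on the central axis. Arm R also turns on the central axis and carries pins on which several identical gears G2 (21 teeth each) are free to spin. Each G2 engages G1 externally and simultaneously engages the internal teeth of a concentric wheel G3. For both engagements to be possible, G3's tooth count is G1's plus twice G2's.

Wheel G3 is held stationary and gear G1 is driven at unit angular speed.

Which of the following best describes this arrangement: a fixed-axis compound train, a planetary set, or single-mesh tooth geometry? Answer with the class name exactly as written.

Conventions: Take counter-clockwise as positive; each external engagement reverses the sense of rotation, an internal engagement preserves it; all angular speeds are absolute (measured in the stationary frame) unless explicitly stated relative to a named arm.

class = planetary set [G3 = 23+2·21 = 65; Willis about the carrier]
classification: planetary set

planetary set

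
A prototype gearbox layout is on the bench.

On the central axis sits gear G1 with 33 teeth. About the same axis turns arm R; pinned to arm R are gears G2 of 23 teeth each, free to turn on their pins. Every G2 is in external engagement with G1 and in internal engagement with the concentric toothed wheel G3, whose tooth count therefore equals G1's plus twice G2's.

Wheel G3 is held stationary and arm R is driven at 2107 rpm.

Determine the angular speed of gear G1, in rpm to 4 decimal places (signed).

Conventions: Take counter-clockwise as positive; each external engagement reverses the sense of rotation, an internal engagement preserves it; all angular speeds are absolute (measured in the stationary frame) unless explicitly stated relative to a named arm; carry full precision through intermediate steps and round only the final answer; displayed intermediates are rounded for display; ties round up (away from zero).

class = planetary set [G3 = 33+2·23 = 79; Willis about the carrier]
normalise by the input: solve with ω_arm = 1, then scale by 2107 rpm
ring teeth: 33 + 2·23 = 79
33(ω_sun−ω_arm) = −79(ω_ring−ω_arm),  ω_ring = 0, ω_arm = 1
ω_sun = 1 − (79/33)(0−1) = 112/33
scale: ω_sun = 112/33 × 2107 rpm = +7151.0303 rpm

+7151.0303 rpm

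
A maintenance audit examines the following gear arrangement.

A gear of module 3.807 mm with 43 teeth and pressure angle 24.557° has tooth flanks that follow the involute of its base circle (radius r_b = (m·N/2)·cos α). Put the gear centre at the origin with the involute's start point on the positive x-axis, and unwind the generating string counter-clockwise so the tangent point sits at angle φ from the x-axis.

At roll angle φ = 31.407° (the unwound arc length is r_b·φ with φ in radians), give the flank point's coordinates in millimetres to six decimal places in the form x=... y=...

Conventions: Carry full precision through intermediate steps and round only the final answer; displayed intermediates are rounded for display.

recognized (one wheel, involute flank): single-mesh tooth geometry, m = 3.807, N = 43
pitch radius r_p = m·N/2 = 3.807·43/2 = 81.850500
base radius r_b = r_p·cos α = 81.850500·cos 24.557° = 74.446981
roll angle φ = 31.407° = 0.54815556 rad
x = r_b·(cos φ + φ·sin φ) = 84.805431
y = r_b·(sin φ − φ·cos φ) = 3.965805

x=84.805431 y=3.965805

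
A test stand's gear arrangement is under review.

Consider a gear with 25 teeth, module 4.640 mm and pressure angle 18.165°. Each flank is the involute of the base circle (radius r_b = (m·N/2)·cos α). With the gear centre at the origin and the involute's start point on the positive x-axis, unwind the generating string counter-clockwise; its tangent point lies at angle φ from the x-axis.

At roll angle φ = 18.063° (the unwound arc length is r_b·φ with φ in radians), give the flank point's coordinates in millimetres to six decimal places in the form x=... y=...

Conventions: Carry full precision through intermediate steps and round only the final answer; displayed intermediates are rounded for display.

class = single-mesh tooth geometry [base-circle involute, m = 4.640, 25T]
pitch radius r_p = m·N/2 = 4.640·25/2 = 58.000000
base radius r_b = r_p·cos α = 58.000000·cos 18.165° = 55.109435
roll angle φ = 18.063° = 0.31525882 rad
x = r_b·(cos φ + φ·sin φ) = 57.780375
y = r_b·(sin φ − φ·cos φ) = 0.569881

x=57.780375 y=0.569881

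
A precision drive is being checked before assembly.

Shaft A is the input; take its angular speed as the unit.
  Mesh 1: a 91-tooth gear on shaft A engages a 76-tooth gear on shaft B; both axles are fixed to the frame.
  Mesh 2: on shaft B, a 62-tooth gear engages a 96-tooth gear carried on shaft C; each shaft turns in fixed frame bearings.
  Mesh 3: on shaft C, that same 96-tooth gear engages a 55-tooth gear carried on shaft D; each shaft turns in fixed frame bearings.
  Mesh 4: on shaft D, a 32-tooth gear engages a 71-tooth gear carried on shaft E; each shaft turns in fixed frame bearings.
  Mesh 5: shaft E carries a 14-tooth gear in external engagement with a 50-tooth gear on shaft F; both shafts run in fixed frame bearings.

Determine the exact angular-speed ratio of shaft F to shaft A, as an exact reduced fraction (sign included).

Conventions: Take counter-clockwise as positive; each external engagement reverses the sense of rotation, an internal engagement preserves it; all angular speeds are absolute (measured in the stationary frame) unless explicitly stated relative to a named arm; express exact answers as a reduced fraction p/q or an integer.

class = fixed-axis compound train [5 meshes; 5 ratios multiply, 5 sense flips]
mesh 1 [91T→76T]: running ratio 91/76, sense −
mesh 2 [62T→96T]: running ratio 2821/3648, sense +
mesh 3 [96T→55T]: running ratio 2821/2090, sense −
mesh 4 [32T→71T]: running ratio 45136/74195, sense +
mesh 5 [14T→50T]: running ratio 315952/1854875, sense −
ω_out/ω_in = -315952/1854875

-315952/1854875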